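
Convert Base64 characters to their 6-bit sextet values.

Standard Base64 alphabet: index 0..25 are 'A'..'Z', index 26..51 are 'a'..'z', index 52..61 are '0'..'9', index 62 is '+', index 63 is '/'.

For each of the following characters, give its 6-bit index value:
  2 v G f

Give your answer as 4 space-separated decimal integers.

'2': 0..9 range, 52 + ord('2') − ord('0') = 54
'v': a..z range, 26 + ord('v') − ord('a') = 47
'G': A..Z range, ord('G') − ord('A') = 6
'f': a..z range, 26 + ord('f') − ord('a') = 31

Answer: 54 47 6 31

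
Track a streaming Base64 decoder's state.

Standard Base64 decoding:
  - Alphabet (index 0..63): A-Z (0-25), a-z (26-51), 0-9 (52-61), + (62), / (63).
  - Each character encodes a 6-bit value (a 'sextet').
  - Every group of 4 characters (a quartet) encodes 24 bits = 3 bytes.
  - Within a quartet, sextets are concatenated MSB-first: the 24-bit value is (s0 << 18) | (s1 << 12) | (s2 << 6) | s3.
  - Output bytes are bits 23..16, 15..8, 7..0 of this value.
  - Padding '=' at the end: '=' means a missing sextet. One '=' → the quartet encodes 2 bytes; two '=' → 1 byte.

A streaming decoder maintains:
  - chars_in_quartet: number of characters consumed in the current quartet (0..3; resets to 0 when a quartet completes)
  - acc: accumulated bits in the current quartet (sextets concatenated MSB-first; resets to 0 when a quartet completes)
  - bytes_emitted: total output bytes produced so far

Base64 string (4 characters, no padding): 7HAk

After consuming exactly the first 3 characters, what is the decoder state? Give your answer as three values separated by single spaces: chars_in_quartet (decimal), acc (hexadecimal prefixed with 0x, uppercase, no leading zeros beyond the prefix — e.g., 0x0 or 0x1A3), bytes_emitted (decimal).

Answer: 3 0x3B1C0 0

Derivation:
After char 0 ('7'=59): chars_in_quartet=1 acc=0x3B bytes_emitted=0
After char 1 ('H'=7): chars_in_quartet=2 acc=0xEC7 bytes_emitted=0
After char 2 ('A'=0): chars_in_quartet=3 acc=0x3B1C0 bytes_emitted=0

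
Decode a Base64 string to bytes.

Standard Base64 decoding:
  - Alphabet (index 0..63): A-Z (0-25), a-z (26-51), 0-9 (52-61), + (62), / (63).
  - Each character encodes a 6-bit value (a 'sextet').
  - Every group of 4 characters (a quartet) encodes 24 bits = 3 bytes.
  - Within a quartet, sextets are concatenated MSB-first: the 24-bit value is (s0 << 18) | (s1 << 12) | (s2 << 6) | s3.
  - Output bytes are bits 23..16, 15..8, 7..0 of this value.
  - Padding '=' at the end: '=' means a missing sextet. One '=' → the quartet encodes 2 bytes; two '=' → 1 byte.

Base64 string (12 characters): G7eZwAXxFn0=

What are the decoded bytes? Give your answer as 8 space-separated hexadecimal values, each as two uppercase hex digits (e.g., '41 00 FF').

Answer: 1B B7 99 C0 05 F1 16 7D

Derivation:
After char 0 ('G'=6): chars_in_quartet=1 acc=0x6 bytes_emitted=0
After char 1 ('7'=59): chars_in_quartet=2 acc=0x1BB bytes_emitted=0
After char 2 ('e'=30): chars_in_quartet=3 acc=0x6EDE bytes_emitted=0
After char 3 ('Z'=25): chars_in_quartet=4 acc=0x1BB799 -> emit 1B B7 99, reset; bytes_emitted=3
After char 4 ('w'=48): chars_in_quartet=1 acc=0x30 bytes_emitted=3
After char 5 ('A'=0): chars_in_quartet=2 acc=0xC00 bytes_emitted=3
After char 6 ('X'=23): chars_in_quartet=3 acc=0x30017 bytes_emitted=3
After char 7 ('x'=49): chars_in_quartet=4 acc=0xC005F1 -> emit C0 05 F1, reset; bytes_emitted=6
After char 8 ('F'=5): chars_in_quartet=1 acc=0x5 bytes_emitted=6
After char 9 ('n'=39): chars_in_quartet=2 acc=0x167 bytes_emitted=6
After char 10 ('0'=52): chars_in_quartet=3 acc=0x59F4 bytes_emitted=6
Padding '=': partial quartet acc=0x59F4 -> emit 16 7D; bytes_emitted=8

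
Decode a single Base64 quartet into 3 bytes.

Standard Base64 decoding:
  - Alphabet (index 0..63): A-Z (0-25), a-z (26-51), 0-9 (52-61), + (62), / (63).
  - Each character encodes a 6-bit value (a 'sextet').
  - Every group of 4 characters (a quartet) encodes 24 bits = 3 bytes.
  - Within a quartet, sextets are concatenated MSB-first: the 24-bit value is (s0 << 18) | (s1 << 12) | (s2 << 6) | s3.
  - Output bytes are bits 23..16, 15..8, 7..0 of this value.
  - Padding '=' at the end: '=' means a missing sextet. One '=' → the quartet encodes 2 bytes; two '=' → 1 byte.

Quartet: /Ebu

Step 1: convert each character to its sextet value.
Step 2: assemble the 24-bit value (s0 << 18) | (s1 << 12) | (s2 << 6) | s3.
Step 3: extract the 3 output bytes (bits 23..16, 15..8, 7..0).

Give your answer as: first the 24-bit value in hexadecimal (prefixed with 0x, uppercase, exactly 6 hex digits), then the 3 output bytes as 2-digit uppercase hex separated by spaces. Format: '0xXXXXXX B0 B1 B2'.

Sextets: /=63, E=4, b=27, u=46
24-bit: (63<<18) | (4<<12) | (27<<6) | 46
      = 0xFC0000 | 0x004000 | 0x0006C0 | 0x00002E
      = 0xFC46EE
Bytes: (v>>16)&0xFF=FC, (v>>8)&0xFF=46, v&0xFF=EE

Answer: 0xFC46EE FC 46 EE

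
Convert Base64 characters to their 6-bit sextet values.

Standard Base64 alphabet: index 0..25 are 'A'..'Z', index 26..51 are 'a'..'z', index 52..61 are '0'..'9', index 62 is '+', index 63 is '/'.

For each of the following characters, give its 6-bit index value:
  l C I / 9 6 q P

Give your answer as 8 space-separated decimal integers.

Answer: 37 2 8 63 61 58 42 15

Derivation:
'l': a..z range, 26 + ord('l') − ord('a') = 37
'C': A..Z range, ord('C') − ord('A') = 2
'I': A..Z range, ord('I') − ord('A') = 8
'/': index 63
'9': 0..9 range, 52 + ord('9') − ord('0') = 61
'6': 0..9 range, 52 + ord('6') − ord('0') = 58
'q': a..z range, 26 + ord('q') − ord('a') = 42
'P': A..Z range, ord('P') − ord('A') = 15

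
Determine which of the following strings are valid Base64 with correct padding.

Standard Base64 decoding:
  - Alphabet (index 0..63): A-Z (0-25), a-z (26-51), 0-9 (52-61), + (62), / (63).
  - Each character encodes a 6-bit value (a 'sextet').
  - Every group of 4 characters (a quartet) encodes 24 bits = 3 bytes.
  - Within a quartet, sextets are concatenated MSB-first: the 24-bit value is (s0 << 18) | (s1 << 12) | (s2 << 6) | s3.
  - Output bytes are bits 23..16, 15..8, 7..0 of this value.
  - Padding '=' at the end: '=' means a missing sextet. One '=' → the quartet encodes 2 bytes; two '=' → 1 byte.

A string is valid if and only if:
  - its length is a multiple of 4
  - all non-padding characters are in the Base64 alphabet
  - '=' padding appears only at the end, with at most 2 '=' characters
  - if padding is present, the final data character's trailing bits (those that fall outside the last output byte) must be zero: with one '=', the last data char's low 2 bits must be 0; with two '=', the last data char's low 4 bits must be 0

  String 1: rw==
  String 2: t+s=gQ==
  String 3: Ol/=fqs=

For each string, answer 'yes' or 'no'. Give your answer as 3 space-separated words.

Answer: yes no no

Derivation:
String 1: 'rw==' → valid
String 2: 't+s=gQ==' → invalid (bad char(s): ['=']; '=' in middle)
String 3: 'Ol/=fqs=' → invalid (bad char(s): ['=']; '=' in middle)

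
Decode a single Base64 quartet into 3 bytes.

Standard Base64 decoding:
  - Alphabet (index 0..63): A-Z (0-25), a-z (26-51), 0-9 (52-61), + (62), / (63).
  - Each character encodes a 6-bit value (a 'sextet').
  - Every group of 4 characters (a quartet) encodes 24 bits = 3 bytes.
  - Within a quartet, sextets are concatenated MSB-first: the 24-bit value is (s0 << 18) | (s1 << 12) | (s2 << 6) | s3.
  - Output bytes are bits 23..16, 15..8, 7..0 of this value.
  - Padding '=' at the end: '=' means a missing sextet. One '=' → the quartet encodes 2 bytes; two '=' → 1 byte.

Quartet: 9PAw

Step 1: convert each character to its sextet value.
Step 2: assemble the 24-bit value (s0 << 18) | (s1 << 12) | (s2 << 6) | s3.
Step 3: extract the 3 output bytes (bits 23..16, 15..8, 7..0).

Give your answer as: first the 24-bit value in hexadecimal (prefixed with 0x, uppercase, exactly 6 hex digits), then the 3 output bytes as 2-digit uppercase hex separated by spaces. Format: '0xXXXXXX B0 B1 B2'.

Answer: 0xF4F030 F4 F0 30

Derivation:
Sextets: 9=61, P=15, A=0, w=48
24-bit: (61<<18) | (15<<12) | (0<<6) | 48
      = 0xF40000 | 0x00F000 | 0x000000 | 0x000030
      = 0xF4F030
Bytes: (v>>16)&0xFF=F4, (v>>8)&0xFF=F0, v&0xFF=30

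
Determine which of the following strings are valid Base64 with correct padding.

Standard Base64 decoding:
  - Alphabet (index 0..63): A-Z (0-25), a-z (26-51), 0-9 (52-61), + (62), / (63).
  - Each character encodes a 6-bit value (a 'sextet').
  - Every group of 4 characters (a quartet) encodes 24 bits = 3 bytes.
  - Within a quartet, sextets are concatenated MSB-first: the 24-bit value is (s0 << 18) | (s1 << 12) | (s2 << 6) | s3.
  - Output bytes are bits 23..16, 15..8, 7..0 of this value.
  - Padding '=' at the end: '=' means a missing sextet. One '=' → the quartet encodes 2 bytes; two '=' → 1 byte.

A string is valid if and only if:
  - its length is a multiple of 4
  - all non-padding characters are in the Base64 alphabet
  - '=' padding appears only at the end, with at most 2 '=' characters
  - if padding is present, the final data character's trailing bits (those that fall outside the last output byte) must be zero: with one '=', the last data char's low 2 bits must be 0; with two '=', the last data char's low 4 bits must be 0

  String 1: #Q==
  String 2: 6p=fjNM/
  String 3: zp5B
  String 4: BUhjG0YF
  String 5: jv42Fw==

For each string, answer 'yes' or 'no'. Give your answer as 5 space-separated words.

String 1: '#Q==' → invalid (bad char(s): ['#'])
String 2: '6p=fjNM/' → invalid (bad char(s): ['=']; '=' in middle)
String 3: 'zp5B' → valid
String 4: 'BUhjG0YF' → valid
String 5: 'jv42Fw==' → valid

Answer: no no yes yes yes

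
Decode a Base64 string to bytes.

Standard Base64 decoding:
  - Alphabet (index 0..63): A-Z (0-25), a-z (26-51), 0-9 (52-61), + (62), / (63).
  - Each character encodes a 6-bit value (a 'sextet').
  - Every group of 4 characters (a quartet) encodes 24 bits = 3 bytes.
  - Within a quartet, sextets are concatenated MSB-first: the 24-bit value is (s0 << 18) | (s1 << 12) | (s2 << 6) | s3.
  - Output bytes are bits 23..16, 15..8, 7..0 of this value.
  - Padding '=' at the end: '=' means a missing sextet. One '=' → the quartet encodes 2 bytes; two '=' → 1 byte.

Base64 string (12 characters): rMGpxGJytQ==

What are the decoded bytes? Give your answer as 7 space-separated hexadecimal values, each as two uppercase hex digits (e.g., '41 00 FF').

Answer: AC C1 A9 C4 62 72 B5

Derivation:
After char 0 ('r'=43): chars_in_quartet=1 acc=0x2B bytes_emitted=0
After char 1 ('M'=12): chars_in_quartet=2 acc=0xACC bytes_emitted=0
After char 2 ('G'=6): chars_in_quartet=3 acc=0x2B306 bytes_emitted=0
After char 3 ('p'=41): chars_in_quartet=4 acc=0xACC1A9 -> emit AC C1 A9, reset; bytes_emitted=3
After char 4 ('x'=49): chars_in_quartet=1 acc=0x31 bytes_emitted=3
After char 5 ('G'=6): chars_in_quartet=2 acc=0xC46 bytes_emitted=3
After char 6 ('J'=9): chars_in_quartet=3 acc=0x31189 bytes_emitted=3
After char 7 ('y'=50): chars_in_quartet=4 acc=0xC46272 -> emit C4 62 72, reset; bytes_emitted=6
After char 8 ('t'=45): chars_in_quartet=1 acc=0x2D bytes_emitted=6
After char 9 ('Q'=16): chars_in_quartet=2 acc=0xB50 bytes_emitted=6
Padding '==': partial quartet acc=0xB50 -> emit B5; bytes_emitted=7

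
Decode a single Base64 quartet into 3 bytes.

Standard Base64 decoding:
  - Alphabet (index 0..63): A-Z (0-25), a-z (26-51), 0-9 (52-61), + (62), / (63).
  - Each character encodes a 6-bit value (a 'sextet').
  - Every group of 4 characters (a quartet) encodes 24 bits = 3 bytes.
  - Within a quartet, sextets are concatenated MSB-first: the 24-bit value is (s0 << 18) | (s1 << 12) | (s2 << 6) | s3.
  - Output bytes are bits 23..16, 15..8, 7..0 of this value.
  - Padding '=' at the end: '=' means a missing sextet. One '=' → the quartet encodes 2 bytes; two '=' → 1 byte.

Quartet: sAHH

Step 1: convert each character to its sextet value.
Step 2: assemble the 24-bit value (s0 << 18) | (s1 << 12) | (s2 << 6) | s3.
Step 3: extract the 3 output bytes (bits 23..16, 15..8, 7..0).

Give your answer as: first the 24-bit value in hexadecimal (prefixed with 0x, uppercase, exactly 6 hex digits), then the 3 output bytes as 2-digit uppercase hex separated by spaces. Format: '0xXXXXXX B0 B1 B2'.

Answer: 0xB001C7 B0 01 C7

Derivation:
Sextets: s=44, A=0, H=7, H=7
24-bit: (44<<18) | (0<<12) | (7<<6) | 7
      = 0xB00000 | 0x000000 | 0x0001C0 | 0x000007
      = 0xB001C7
Bytes: (v>>16)&0xFF=B0, (v>>8)&0xFF=01, v&0xFF=C7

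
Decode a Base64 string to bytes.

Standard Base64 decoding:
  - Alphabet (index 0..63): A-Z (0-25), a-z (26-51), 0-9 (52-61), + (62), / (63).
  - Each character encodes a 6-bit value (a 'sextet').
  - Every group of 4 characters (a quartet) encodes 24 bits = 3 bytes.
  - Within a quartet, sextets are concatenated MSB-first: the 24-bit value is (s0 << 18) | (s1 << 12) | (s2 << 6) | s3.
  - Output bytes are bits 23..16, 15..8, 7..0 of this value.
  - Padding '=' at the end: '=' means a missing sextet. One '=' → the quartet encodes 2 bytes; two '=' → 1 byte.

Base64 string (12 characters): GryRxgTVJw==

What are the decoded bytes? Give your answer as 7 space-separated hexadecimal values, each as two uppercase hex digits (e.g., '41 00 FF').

After char 0 ('G'=6): chars_in_quartet=1 acc=0x6 bytes_emitted=0
After char 1 ('r'=43): chars_in_quartet=2 acc=0x1AB bytes_emitted=0
After char 2 ('y'=50): chars_in_quartet=3 acc=0x6AF2 bytes_emitted=0
After char 3 ('R'=17): chars_in_quartet=4 acc=0x1ABC91 -> emit 1A BC 91, reset; bytes_emitted=3
After char 4 ('x'=49): chars_in_quartet=1 acc=0x31 bytes_emitted=3
After char 5 ('g'=32): chars_in_quartet=2 acc=0xC60 bytes_emitted=3
After char 6 ('T'=19): chars_in_quartet=3 acc=0x31813 bytes_emitted=3
After char 7 ('V'=21): chars_in_quartet=4 acc=0xC604D5 -> emit C6 04 D5, reset; bytes_emitted=6
After char 8 ('J'=9): chars_in_quartet=1 acc=0x9 bytes_emitted=6
After char 9 ('w'=48): chars_in_quartet=2 acc=0x270 bytes_emitted=6
Padding '==': partial quartet acc=0x270 -> emit 27; bytes_emitted=7

Answer: 1A BC 91 C6 04 D5 27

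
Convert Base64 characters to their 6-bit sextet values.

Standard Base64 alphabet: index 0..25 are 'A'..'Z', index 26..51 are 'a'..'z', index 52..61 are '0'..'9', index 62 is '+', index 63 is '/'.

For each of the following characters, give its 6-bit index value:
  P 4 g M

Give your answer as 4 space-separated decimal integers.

Answer: 15 56 32 12

Derivation:
'P': A..Z range, ord('P') − ord('A') = 15
'4': 0..9 range, 52 + ord('4') − ord('0') = 56
'g': a..z range, 26 + ord('g') − ord('a') = 32
'M': A..Z range, ord('M') − ord('A') = 12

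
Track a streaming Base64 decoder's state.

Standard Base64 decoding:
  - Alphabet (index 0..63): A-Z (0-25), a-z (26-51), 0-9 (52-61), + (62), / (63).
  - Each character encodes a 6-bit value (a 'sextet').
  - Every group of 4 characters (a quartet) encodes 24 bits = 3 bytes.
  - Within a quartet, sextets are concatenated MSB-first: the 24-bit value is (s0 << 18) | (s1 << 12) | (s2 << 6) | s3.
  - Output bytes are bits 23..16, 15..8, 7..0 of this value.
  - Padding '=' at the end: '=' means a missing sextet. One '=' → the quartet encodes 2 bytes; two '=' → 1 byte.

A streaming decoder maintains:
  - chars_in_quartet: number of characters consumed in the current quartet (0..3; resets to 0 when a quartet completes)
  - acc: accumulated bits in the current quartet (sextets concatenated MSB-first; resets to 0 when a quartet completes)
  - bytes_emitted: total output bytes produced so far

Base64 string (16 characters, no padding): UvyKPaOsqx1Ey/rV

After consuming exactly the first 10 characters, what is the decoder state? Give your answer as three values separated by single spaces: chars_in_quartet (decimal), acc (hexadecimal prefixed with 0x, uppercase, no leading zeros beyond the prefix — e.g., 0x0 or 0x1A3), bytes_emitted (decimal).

Answer: 2 0xAB1 6

Derivation:
After char 0 ('U'=20): chars_in_quartet=1 acc=0x14 bytes_emitted=0
After char 1 ('v'=47): chars_in_quartet=2 acc=0x52F bytes_emitted=0
After char 2 ('y'=50): chars_in_quartet=3 acc=0x14BF2 bytes_emitted=0
After char 3 ('K'=10): chars_in_quartet=4 acc=0x52FC8A -> emit 52 FC 8A, reset; bytes_emitted=3
After char 4 ('P'=15): chars_in_quartet=1 acc=0xF bytes_emitted=3
After char 5 ('a'=26): chars_in_quartet=2 acc=0x3DA bytes_emitted=3
After char 6 ('O'=14): chars_in_quartet=3 acc=0xF68E bytes_emitted=3
After char 7 ('s'=44): chars_in_quartet=4 acc=0x3DA3AC -> emit 3D A3 AC, reset; bytes_emitted=6
After char 8 ('q'=42): chars_in_quartet=1 acc=0x2A bytes_emitted=6
After char 9 ('x'=49): chars_in_quartet=2 acc=0xAB1 bytes_emitted=6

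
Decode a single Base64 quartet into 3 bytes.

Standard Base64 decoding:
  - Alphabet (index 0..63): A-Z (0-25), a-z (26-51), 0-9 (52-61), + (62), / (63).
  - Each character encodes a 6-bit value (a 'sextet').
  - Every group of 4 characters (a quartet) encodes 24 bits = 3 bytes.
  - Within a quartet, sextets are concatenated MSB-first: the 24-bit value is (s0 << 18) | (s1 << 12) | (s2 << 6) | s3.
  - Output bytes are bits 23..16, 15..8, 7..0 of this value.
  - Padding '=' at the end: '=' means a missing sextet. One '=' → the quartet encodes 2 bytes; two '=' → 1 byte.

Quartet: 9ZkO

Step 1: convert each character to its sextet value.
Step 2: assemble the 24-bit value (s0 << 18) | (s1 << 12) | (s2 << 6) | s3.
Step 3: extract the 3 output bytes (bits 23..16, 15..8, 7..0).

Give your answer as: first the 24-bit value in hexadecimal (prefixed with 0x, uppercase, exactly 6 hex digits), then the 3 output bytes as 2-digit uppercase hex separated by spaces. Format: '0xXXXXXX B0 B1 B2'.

Sextets: 9=61, Z=25, k=36, O=14
24-bit: (61<<18) | (25<<12) | (36<<6) | 14
      = 0xF40000 | 0x019000 | 0x000900 | 0x00000E
      = 0xF5990E
Bytes: (v>>16)&0xFF=F5, (v>>8)&0xFF=99, v&0xFF=0E

Answer: 0xF5990E F5 99 0E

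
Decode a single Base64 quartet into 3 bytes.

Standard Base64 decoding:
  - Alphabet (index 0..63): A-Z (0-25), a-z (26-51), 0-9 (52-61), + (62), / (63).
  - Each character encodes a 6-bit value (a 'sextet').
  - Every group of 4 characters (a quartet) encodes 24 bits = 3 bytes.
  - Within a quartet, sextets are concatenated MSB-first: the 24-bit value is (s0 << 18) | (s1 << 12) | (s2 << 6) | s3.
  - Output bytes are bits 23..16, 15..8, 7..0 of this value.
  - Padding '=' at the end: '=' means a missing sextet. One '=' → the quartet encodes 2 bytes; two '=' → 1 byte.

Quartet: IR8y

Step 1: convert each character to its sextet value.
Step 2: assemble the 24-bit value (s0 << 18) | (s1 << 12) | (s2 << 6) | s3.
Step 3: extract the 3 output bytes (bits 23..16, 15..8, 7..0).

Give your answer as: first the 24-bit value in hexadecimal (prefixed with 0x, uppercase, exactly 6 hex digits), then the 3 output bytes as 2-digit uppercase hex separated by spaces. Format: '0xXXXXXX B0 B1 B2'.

Sextets: I=8, R=17, 8=60, y=50
24-bit: (8<<18) | (17<<12) | (60<<6) | 50
      = 0x200000 | 0x011000 | 0x000F00 | 0x000032
      = 0x211F32
Bytes: (v>>16)&0xFF=21, (v>>8)&0xFF=1F, v&0xFF=32

Answer: 0x211F32 21 1F 32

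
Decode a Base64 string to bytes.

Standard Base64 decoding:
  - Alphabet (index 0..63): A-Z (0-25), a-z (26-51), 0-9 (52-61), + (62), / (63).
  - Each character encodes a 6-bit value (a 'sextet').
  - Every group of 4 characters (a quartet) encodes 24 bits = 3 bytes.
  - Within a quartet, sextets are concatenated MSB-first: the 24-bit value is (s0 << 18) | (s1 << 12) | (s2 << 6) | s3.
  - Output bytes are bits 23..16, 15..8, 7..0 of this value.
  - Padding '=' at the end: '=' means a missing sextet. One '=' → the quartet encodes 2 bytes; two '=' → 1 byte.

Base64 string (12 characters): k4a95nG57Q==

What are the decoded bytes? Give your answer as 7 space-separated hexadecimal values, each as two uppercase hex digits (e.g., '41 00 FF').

After char 0 ('k'=36): chars_in_quartet=1 acc=0x24 bytes_emitted=0
After char 1 ('4'=56): chars_in_quartet=2 acc=0x938 bytes_emitted=0
After char 2 ('a'=26): chars_in_quartet=3 acc=0x24E1A bytes_emitted=0
After char 3 ('9'=61): chars_in_quartet=4 acc=0x9386BD -> emit 93 86 BD, reset; bytes_emitted=3
After char 4 ('5'=57): chars_in_quartet=1 acc=0x39 bytes_emitted=3
After char 5 ('n'=39): chars_in_quartet=2 acc=0xE67 bytes_emitted=3
After char 6 ('G'=6): chars_in_quartet=3 acc=0x399C6 bytes_emitted=3
After char 7 ('5'=57): chars_in_quartet=4 acc=0xE671B9 -> emit E6 71 B9, reset; bytes_emitted=6
After char 8 ('7'=59): chars_in_quartet=1 acc=0x3B bytes_emitted=6
After char 9 ('Q'=16): chars_in_quartet=2 acc=0xED0 bytes_emitted=6
Padding '==': partial quartet acc=0xED0 -> emit ED; bytes_emitted=7

Answer: 93 86 BD E6 71 B9 ED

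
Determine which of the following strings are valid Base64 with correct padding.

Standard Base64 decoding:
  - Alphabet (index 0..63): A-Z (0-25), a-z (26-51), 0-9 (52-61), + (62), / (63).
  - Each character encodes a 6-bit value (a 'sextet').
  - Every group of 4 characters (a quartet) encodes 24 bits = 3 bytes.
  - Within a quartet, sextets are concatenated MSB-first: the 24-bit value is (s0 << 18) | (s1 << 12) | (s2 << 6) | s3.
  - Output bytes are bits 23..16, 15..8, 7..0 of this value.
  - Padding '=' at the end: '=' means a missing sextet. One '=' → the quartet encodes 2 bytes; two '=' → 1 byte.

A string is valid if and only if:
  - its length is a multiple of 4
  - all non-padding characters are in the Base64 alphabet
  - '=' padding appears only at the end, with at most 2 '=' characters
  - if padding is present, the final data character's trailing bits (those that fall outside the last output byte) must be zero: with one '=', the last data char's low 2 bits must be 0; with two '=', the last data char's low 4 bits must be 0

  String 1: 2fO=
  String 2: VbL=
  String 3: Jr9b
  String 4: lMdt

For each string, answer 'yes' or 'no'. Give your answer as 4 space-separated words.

String 1: '2fO=' → invalid (bad trailing bits)
String 2: 'VbL=' → invalid (bad trailing bits)
String 3: 'Jr9b' → valid
String 4: 'lMdt' → valid

Answer: no no yes yes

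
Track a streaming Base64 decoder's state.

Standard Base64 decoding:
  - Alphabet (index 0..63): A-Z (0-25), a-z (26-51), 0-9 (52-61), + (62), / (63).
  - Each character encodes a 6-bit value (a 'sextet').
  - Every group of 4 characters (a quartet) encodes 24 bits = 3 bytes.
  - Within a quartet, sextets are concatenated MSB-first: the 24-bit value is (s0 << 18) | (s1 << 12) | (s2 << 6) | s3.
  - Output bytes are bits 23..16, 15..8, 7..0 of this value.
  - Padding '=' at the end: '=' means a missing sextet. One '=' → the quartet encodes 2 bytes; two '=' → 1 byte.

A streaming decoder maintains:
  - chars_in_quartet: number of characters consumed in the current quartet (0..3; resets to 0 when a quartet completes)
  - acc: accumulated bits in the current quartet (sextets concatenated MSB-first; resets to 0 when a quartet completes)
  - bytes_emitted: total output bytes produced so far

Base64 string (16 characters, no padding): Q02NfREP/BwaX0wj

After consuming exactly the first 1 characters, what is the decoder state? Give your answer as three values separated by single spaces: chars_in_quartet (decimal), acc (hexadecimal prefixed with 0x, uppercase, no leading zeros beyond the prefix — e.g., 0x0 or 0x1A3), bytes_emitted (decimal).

After char 0 ('Q'=16): chars_in_quartet=1 acc=0x10 bytes_emitted=0

Answer: 1 0x10 0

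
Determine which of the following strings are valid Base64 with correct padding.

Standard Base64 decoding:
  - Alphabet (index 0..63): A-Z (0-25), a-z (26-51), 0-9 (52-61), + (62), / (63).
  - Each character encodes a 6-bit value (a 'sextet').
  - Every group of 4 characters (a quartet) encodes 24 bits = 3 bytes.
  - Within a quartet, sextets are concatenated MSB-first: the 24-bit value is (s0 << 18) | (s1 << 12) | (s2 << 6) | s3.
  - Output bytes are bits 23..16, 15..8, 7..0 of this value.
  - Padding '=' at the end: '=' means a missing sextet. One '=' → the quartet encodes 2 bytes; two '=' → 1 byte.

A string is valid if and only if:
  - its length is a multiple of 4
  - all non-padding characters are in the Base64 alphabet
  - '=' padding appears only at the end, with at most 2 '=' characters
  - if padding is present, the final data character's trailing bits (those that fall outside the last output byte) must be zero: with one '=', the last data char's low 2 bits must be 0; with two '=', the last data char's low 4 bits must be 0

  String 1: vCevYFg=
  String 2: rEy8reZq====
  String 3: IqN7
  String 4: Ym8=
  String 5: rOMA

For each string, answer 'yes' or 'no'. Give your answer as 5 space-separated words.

String 1: 'vCevYFg=' → valid
String 2: 'rEy8reZq====' → invalid (4 pad chars (max 2))
String 3: 'IqN7' → valid
String 4: 'Ym8=' → valid
String 5: 'rOMA' → valid

Answer: yes no yes yes yes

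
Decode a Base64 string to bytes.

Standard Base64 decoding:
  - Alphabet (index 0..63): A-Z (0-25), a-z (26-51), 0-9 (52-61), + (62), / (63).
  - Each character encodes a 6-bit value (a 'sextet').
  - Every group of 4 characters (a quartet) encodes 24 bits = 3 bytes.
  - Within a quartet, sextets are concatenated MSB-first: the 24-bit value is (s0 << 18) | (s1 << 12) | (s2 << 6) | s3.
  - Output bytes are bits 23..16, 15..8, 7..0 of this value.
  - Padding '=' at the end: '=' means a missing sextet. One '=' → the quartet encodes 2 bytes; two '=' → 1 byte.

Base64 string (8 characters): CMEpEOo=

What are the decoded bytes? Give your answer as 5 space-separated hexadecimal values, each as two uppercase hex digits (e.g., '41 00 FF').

Answer: 08 C1 29 10 EA

Derivation:
After char 0 ('C'=2): chars_in_quartet=1 acc=0x2 bytes_emitted=0
After char 1 ('M'=12): chars_in_quartet=2 acc=0x8C bytes_emitted=0
After char 2 ('E'=4): chars_in_quartet=3 acc=0x2304 bytes_emitted=0
After char 3 ('p'=41): chars_in_quartet=4 acc=0x8C129 -> emit 08 C1 29, reset; bytes_emitted=3
After char 4 ('E'=4): chars_in_quartet=1 acc=0x4 bytes_emitted=3
After char 5 ('O'=14): chars_in_quartet=2 acc=0x10E bytes_emitted=3
After char 6 ('o'=40): chars_in_quartet=3 acc=0x43A8 bytes_emitted=3
Padding '=': partial quartet acc=0x43A8 -> emit 10 EA; bytes_emitted=5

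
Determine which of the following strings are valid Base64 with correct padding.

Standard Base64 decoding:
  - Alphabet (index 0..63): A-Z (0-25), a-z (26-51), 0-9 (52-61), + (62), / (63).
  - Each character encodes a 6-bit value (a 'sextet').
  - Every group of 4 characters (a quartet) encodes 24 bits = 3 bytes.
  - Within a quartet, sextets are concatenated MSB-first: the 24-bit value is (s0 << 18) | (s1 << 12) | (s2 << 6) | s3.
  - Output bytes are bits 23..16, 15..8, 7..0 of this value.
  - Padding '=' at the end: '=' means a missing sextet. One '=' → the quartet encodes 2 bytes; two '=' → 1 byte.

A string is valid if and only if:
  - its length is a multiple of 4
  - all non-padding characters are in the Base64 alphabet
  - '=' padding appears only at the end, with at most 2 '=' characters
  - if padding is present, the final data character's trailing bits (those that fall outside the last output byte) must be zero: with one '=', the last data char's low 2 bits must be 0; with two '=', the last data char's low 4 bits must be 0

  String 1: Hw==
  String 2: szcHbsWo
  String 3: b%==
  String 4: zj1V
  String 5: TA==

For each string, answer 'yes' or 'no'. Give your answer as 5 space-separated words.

String 1: 'Hw==' → valid
String 2: 'szcHbsWo' → valid
String 3: 'b%==' → invalid (bad char(s): ['%'])
String 4: 'zj1V' → valid
String 5: 'TA==' → valid

Answer: yes yes no yes yes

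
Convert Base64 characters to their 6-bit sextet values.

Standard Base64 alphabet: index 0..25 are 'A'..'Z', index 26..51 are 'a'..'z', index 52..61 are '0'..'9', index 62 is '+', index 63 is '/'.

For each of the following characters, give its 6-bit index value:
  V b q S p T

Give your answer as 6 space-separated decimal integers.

Answer: 21 27 42 18 41 19

Derivation:
'V': A..Z range, ord('V') − ord('A') = 21
'b': a..z range, 26 + ord('b') − ord('a') = 27
'q': a..z range, 26 + ord('q') − ord('a') = 42
'S': A..Z range, ord('S') − ord('A') = 18
'p': a..z range, 26 + ord('p') − ord('a') = 41
'T': A..Z range, ord('T') − ord('A') = 19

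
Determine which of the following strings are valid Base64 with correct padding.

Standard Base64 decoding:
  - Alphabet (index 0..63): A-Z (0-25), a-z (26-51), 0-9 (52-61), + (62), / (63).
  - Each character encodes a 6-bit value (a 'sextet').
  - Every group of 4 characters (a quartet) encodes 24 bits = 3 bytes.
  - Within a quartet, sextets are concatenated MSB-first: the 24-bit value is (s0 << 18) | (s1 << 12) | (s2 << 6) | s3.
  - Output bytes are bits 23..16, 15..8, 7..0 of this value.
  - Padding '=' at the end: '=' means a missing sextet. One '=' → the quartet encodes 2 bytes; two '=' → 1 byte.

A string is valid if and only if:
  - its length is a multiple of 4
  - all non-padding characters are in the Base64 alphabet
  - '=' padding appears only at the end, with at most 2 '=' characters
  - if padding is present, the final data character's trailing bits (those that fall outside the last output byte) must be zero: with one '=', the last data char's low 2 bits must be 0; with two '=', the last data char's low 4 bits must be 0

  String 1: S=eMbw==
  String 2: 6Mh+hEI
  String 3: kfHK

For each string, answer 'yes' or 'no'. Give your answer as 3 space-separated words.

String 1: 'S=eMbw==' → invalid (bad char(s): ['=']; '=' in middle)
String 2: '6Mh+hEI' → invalid (len=7 not mult of 4)
String 3: 'kfHK' → valid

Answer: no no yes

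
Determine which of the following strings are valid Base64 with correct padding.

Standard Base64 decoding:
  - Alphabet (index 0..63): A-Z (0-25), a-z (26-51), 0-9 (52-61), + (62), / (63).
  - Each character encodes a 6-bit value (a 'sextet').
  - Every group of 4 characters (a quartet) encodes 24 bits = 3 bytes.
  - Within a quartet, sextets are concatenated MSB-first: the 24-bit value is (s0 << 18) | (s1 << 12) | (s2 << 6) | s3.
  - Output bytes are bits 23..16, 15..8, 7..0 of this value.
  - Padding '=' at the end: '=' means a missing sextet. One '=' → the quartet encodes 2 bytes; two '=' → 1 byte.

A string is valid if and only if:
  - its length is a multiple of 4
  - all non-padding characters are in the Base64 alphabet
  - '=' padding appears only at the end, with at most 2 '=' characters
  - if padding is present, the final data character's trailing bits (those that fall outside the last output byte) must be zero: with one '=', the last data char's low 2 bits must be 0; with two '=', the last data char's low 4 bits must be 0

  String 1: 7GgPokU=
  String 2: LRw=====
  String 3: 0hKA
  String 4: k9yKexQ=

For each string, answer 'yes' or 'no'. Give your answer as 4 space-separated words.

Answer: yes no yes yes

Derivation:
String 1: '7GgPokU=' → valid
String 2: 'LRw=====' → invalid (5 pad chars (max 2))
String 3: '0hKA' → valid
String 4: 'k9yKexQ=' → valid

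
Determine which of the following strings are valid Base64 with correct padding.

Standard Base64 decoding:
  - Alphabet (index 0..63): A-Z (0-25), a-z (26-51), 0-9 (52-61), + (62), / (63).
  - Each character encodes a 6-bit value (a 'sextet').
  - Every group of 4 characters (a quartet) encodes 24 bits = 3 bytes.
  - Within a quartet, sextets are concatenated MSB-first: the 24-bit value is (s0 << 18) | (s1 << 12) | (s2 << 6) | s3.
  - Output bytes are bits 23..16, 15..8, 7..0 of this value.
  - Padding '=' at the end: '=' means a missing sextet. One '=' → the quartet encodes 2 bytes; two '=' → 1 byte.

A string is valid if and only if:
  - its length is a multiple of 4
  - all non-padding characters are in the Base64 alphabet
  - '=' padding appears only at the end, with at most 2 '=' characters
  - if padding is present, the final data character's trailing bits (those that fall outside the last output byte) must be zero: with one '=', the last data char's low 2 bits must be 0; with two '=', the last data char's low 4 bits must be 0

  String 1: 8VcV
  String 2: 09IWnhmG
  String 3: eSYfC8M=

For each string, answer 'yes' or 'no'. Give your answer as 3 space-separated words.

Answer: yes yes yes

Derivation:
String 1: '8VcV' → valid
String 2: '09IWnhmG' → valid
String 3: 'eSYfC8M=' → valid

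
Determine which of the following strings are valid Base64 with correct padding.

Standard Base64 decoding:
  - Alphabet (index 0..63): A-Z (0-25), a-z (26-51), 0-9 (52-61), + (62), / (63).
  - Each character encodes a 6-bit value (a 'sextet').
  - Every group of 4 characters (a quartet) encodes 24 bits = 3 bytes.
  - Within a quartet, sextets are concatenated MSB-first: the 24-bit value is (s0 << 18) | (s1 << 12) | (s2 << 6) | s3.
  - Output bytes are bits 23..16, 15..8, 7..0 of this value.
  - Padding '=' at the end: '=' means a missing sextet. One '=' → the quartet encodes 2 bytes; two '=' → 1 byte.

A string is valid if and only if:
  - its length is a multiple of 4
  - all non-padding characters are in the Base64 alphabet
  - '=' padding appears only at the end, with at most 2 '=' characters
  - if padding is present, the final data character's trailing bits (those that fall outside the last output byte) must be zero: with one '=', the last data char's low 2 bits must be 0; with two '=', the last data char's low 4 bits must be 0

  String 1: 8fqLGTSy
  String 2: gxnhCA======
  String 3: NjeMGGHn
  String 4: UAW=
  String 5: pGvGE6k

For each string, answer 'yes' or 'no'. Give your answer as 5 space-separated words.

Answer: yes no yes no no

Derivation:
String 1: '8fqLGTSy' → valid
String 2: 'gxnhCA======' → invalid (6 pad chars (max 2))
String 3: 'NjeMGGHn' → valid
String 4: 'UAW=' → invalid (bad trailing bits)
String 5: 'pGvGE6k' → invalid (len=7 not mult of 4)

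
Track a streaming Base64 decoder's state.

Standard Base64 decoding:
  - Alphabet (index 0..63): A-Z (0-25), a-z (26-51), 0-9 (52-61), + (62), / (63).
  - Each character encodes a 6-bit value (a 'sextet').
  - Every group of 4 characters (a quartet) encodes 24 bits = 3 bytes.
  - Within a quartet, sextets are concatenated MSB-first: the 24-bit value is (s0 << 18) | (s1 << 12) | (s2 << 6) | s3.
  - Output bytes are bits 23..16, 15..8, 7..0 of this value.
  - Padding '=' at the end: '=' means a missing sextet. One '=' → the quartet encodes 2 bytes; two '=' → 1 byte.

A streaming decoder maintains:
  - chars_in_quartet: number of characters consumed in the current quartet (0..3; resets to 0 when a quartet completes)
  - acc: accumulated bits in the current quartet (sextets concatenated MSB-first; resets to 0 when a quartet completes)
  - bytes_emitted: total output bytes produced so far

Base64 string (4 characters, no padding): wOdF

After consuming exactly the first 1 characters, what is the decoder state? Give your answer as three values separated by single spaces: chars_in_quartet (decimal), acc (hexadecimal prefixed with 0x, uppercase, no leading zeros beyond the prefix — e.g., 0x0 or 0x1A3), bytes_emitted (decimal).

After char 0 ('w'=48): chars_in_quartet=1 acc=0x30 bytes_emitted=0

Answer: 1 0x30 0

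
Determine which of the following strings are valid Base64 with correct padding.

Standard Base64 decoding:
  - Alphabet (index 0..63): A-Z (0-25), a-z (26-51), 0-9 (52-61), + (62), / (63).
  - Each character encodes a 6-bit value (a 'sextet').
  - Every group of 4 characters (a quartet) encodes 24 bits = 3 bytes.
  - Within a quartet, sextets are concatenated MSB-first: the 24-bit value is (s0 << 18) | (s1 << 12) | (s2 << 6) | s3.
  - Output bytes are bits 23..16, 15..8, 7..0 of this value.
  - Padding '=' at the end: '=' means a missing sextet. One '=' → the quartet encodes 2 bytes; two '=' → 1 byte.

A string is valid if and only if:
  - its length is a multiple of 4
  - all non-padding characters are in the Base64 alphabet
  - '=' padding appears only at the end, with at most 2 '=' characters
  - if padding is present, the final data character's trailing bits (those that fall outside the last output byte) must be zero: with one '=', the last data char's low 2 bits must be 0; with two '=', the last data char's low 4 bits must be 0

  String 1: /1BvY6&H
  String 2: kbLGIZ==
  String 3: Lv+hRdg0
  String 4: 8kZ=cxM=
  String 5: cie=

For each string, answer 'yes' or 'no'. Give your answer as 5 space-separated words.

String 1: '/1BvY6&H' → invalid (bad char(s): ['&'])
String 2: 'kbLGIZ==' → invalid (bad trailing bits)
String 3: 'Lv+hRdg0' → valid
String 4: '8kZ=cxM=' → invalid (bad char(s): ['=']; '=' in middle)
String 5: 'cie=' → invalid (bad trailing bits)

Answer: no no yes no no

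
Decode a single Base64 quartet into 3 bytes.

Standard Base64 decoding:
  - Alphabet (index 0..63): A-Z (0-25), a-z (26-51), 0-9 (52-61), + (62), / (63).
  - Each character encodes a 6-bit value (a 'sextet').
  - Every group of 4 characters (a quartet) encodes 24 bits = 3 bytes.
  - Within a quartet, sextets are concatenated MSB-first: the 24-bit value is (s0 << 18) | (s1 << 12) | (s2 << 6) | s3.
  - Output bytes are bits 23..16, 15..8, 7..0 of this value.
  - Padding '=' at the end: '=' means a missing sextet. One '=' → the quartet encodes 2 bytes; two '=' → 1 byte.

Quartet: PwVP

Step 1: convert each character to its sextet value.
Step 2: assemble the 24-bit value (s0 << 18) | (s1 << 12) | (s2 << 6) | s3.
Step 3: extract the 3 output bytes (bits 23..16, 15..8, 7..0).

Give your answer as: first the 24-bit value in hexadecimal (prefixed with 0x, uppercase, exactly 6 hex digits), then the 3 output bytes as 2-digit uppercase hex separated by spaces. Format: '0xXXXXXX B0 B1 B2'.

Sextets: P=15, w=48, V=21, P=15
24-bit: (15<<18) | (48<<12) | (21<<6) | 15
      = 0x3C0000 | 0x030000 | 0x000540 | 0x00000F
      = 0x3F054F
Bytes: (v>>16)&0xFF=3F, (v>>8)&0xFF=05, v&0xFF=4F

Answer: 0x3F054F 3F 05 4F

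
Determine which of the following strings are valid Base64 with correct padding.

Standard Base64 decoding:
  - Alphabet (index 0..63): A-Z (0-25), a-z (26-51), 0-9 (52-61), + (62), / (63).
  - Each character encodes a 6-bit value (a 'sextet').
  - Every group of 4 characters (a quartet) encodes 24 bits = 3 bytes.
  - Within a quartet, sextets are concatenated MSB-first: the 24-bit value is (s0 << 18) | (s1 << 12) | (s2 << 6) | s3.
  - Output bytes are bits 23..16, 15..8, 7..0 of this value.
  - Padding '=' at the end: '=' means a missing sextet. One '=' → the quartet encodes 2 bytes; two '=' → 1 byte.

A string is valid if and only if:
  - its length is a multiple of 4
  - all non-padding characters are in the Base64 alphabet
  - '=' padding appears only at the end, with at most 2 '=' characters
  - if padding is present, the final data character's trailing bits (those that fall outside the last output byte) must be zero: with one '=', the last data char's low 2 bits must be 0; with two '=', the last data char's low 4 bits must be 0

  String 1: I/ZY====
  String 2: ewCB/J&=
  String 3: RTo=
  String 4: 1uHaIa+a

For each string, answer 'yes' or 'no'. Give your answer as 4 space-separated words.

String 1: 'I/ZY====' → invalid (4 pad chars (max 2))
String 2: 'ewCB/J&=' → invalid (bad char(s): ['&'])
String 3: 'RTo=' → valid
String 4: '1uHaIa+a' → valid

Answer: no no yes yes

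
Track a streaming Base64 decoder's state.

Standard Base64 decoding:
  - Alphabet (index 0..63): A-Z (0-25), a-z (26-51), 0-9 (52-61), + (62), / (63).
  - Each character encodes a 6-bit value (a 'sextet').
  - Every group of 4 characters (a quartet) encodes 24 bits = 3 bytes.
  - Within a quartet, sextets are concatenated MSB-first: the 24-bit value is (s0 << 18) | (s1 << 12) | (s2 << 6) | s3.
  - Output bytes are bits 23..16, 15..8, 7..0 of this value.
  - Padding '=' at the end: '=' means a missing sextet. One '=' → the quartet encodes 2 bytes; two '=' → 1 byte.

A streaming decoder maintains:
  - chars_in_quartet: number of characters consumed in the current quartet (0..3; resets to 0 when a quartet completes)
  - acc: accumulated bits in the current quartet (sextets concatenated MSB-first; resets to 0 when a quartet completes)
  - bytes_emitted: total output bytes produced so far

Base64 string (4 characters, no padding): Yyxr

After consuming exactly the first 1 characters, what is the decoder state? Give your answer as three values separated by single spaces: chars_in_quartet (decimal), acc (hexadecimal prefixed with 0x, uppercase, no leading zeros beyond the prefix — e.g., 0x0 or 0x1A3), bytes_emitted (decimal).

After char 0 ('Y'=24): chars_in_quartet=1 acc=0x18 bytes_emitted=0

Answer: 1 0x18 0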